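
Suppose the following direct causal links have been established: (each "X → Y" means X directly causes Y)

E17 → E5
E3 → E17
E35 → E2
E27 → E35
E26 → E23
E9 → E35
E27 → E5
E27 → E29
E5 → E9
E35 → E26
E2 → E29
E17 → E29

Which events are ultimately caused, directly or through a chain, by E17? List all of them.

Direct effects: E5, E29.
2 steps out: E9.
3 steps out: E35.
4 steps out: E2, E26.
5 steps out: E23.
Not reachable from it: E3, E27.

E2, E23, E26, E29, E35, E5, E9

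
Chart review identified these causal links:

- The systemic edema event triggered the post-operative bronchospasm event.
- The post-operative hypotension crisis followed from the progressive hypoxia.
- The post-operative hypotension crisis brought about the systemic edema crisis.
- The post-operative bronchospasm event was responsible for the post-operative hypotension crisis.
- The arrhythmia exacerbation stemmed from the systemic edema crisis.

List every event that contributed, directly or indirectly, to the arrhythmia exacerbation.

Immediate cause of the arrhythmia exacerbation: the systemic edema crisis.
Further upstream: the systemic edema event, the post-operative bronchospasm event, the post-operative hypotension crisis, the progressive hypoxia.

the post-operative bronchospasm event, the post-operative hypotension crisis, the progressive hypoxia, the systemic edema crisis, the systemic edema event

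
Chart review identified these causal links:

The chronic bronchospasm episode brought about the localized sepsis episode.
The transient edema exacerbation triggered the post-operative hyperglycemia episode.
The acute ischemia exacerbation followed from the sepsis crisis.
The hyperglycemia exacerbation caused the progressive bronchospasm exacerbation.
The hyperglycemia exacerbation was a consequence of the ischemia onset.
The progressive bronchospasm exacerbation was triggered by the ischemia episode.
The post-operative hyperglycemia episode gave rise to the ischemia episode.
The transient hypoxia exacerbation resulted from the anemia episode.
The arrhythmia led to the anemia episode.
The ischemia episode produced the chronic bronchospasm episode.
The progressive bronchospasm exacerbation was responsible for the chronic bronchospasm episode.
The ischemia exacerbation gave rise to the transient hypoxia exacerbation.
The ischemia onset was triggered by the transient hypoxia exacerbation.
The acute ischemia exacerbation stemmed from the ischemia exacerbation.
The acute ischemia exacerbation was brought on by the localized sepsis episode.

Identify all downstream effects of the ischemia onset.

the acute ischemia exacerbation, the chronic bronchospasm episode, the hyperglycemia exacerbation, the localized sepsis episode, the progressive bronchospasm exacerbation

Direct effects: the hyperglycemia exacerbation.
2 steps out: the progressive bronchospasm exacerbation.
3 steps out: the chronic bronchospasm episode.
4 steps out: the localized sepsis episode.
5 steps out: the acute ischemia exacerbation.
Not reachable from it: the sepsis crisis, the arrhythmia, the anemia episode, the ischemia exacerbation, the transient hypoxia exacerbation, the transient edema exacerbation, the post-operative hyperglycemia episode, the ischemia episode.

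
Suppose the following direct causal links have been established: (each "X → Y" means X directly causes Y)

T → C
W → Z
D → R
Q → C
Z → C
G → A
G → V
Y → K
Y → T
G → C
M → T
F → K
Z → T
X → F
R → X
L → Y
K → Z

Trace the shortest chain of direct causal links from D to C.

D → R → X → F → K → Z → C

D → R
R → X
X → F
F → K
K → Z
Z → C
Length: 6 steps.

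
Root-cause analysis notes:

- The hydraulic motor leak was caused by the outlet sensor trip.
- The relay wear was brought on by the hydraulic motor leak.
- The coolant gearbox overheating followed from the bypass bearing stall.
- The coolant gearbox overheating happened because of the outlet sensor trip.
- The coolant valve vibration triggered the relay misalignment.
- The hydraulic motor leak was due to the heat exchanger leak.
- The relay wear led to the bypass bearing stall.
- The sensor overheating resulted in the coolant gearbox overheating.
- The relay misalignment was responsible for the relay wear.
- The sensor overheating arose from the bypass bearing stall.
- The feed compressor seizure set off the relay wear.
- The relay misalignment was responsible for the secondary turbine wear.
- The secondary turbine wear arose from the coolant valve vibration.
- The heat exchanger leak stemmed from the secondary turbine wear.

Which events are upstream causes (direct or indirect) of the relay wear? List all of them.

Immediate causes of the relay wear: the relay misalignment, the feed compressor seizure, the hydraulic motor leak.
Further upstream: the coolant valve vibration, the outlet sensor trip, the secondary turbine wear, the heat exchanger leak.

the coolant valve vibration, the feed compressor seizure, the heat exchanger leak, the hydraulic motor leak, the outlet sensor trip, the relay misalignment, the secondary turbine wear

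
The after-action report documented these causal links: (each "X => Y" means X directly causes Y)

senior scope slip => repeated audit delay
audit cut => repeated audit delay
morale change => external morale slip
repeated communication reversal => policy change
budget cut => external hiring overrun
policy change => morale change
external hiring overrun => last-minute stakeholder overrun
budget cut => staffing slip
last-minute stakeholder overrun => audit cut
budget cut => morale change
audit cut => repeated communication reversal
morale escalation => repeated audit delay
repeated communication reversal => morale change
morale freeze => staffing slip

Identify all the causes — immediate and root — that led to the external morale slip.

Immediate cause of the external morale slip: the morale change.
Further upstream: the budget cut, the external hiring overrun, the last-minute stakeholder overrun, the audit cut, the repeated communication reversal, the policy change.

the audit cut, the budget cut, the external hiring overrun, the last-minute stakeholder overrun, the morale change, the policy change, the repeated communication reversal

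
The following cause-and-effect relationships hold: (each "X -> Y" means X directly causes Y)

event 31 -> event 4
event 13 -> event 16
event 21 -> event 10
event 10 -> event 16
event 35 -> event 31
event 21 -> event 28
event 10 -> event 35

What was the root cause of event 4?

Tracing upstream from event 4: event 4 ← event 31 ← event 35 ← event 10 ← event 21.
Event 21 has no stated cause, so it is the root.

event 21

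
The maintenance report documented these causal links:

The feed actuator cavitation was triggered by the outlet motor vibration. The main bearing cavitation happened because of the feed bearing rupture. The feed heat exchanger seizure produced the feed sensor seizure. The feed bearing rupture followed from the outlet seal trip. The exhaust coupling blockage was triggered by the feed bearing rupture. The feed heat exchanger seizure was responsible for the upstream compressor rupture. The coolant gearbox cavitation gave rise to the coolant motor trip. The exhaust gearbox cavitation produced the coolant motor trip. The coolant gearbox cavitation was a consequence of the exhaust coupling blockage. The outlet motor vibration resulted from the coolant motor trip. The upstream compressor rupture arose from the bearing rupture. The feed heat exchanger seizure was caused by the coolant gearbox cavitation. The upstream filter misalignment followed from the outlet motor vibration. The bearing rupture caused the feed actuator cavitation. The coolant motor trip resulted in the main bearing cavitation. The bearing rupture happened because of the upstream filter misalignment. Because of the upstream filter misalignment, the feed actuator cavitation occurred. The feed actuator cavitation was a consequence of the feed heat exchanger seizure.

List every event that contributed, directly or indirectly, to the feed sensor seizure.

Immediate cause of the feed sensor seizure: the feed heat exchanger seizure.
Further upstream: the outlet seal trip, the feed bearing rupture, the exhaust coupling blockage, the coolant gearbox cavitation.

the coolant gearbox cavitation, the exhaust coupling blockage, the feed bearing rupture, the feed heat exchanger seizure, the outlet seal trip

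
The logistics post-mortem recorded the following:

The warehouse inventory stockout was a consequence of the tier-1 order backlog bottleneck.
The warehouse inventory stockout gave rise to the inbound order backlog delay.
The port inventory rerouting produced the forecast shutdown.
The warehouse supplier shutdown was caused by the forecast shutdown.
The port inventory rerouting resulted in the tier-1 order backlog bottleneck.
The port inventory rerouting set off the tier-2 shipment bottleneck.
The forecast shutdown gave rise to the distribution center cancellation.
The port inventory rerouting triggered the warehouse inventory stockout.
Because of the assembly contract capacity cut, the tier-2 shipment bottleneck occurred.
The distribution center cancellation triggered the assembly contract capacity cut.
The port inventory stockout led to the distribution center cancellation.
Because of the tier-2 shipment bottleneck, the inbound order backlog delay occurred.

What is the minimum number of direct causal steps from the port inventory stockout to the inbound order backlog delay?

Shortest chain: the port inventory stockout → the distribution center cancellation → the assembly contract capacity cut → the tier-2 shipment bottleneck → the inbound order backlog delay.

4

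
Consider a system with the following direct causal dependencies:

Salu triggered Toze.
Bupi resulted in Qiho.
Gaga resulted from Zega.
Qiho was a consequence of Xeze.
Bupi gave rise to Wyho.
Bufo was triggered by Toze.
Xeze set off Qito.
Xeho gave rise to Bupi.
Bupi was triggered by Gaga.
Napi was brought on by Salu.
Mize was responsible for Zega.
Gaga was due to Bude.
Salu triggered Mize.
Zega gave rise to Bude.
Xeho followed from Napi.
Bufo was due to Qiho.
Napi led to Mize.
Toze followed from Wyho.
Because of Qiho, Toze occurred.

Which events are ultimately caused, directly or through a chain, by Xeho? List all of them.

Direct effects: Bupi.
2 steps out: Qiho, Wyho.
3 steps out: Toze, Bufo.
Not reachable from it: Salu, Xeze, Napi, Mize, Zega, Bude, Gaga, Qito.

Bufo, Bupi, Qiho, Toze, Wyho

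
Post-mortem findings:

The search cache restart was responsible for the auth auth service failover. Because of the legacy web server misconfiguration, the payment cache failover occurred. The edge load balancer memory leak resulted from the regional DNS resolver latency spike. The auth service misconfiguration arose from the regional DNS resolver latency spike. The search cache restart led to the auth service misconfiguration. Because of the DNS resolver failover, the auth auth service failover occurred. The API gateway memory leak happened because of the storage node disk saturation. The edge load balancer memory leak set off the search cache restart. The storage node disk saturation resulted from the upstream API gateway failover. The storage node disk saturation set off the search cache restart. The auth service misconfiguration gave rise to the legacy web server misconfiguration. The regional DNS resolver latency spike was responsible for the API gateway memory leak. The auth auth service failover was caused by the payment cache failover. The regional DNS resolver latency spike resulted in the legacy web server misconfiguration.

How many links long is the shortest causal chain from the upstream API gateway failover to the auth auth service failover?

3

Shortest chain: the upstream API gateway failover → the storage node disk saturation → the search cache restart → the auth auth service failover.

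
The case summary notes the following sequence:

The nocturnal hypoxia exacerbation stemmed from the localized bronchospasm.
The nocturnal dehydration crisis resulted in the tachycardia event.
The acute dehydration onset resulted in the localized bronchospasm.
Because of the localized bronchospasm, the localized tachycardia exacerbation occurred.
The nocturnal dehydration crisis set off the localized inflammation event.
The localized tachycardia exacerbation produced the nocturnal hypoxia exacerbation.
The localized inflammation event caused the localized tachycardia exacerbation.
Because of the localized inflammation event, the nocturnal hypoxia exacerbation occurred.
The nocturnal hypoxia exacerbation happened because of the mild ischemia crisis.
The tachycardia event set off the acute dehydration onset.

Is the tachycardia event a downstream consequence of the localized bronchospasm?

No

The localized bronchospasm leads to the localized tachycardia exacerbation, the nocturnal hypoxia exacerbation; the tachycardia event is not among them.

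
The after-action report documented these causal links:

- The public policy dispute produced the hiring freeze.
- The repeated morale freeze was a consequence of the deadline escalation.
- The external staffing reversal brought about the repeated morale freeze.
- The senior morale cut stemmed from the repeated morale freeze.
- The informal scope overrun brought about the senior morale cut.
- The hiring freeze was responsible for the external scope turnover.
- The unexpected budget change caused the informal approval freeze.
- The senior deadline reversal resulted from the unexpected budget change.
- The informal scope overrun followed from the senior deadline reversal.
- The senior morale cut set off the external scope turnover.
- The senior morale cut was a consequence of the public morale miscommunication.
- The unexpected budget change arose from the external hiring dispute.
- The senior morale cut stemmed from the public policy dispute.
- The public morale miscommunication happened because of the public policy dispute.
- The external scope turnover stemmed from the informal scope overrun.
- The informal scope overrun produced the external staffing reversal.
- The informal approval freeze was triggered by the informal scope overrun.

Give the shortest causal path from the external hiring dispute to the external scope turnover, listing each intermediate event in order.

the external hiring dispute → the unexpected budget change → the senior deadline reversal → the informal scope overrun → the external scope turnover

the external hiring dispute → the unexpected budget change
the unexpected budget change → the senior deadline reversal
the senior deadline reversal → the informal scope overrun
the informal scope overrun → the external scope turnover
Length: 4 steps.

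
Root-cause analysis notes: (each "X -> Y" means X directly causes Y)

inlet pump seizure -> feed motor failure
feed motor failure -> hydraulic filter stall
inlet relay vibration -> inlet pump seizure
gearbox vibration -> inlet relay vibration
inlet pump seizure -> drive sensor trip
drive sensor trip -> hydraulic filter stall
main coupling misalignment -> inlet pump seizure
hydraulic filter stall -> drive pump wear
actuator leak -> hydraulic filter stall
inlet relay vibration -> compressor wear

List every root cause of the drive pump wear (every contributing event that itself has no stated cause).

Tracing upstream from the drive pump wear: the drive pump wear ← the hydraulic filter stall ← the drive sensor trip ← the inlet pump seizure ← the inlet relay vibration ← the gearbox vibration.
A separate upstream branch: the drive pump wear ← the hydraulic filter stall ← the drive sensor trip ← the inlet pump seizure ← the main coupling misalignment.
A separate upstream branch: the drive pump wear ← the hydraulic filter stall ← the actuator leak.
Each of those chain origins has no stated cause.

the actuator leak, the gearbox vibration, the main coupling misalignment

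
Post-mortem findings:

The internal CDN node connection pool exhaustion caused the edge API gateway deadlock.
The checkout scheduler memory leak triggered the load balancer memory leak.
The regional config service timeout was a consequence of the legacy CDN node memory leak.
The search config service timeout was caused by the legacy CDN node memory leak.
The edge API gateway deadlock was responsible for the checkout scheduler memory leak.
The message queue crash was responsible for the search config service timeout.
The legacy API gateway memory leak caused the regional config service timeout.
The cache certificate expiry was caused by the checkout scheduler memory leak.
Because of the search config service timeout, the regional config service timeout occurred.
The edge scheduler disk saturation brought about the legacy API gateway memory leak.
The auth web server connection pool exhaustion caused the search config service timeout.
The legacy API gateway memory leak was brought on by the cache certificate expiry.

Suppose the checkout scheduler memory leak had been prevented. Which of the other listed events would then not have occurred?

Downstream of the checkout scheduler memory leak: the cache certificate expiry, the load balancer memory leak, the legacy API gateway memory leak, the regional config service timeout.
Of those, still caused via another path: the legacy API gateway memory leak, the regional config service timeout.
The remainder have no surviving cause.

the cache certificate expiry, the load balancer memory leak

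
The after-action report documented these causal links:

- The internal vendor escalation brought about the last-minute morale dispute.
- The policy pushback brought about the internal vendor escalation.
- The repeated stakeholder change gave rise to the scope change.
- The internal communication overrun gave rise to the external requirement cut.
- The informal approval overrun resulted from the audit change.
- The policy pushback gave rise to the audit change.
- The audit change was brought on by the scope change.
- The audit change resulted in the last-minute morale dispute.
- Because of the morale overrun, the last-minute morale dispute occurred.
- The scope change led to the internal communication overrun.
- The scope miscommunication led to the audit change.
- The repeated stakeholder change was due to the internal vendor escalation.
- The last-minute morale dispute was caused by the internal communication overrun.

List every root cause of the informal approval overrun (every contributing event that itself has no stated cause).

Tracing upstream from the informal approval overrun: the informal approval overrun ← the audit change ← the policy pushback.
A separate upstream branch: the informal approval overrun ← the audit change ← the scope miscommunication.
Each of those chain origins has no stated cause.

the policy pushback, the scope miscommunication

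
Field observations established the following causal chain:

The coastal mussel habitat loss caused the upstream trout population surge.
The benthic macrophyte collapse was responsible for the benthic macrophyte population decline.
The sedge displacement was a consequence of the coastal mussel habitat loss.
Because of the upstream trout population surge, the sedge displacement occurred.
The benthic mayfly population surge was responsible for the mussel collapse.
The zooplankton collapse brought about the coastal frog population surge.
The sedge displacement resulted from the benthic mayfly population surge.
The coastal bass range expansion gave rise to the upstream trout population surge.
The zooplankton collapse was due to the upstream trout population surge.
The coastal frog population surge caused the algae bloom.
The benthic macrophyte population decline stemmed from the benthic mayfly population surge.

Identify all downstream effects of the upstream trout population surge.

Direct effects: the sedge displacement, the zooplankton collapse.
2 steps out: the coastal frog population surge.
3 steps out: the algae bloom.
Not reachable from it: the benthic macrophyte collapse, the benthic mayfly population surge, the coastal mussel habitat loss, the coastal bass range expansion, the mussel collapse, the benthic macrophyte population decline.

the algae bloom, the coastal frog population surge, the sedge displacement, the zooplankton collapse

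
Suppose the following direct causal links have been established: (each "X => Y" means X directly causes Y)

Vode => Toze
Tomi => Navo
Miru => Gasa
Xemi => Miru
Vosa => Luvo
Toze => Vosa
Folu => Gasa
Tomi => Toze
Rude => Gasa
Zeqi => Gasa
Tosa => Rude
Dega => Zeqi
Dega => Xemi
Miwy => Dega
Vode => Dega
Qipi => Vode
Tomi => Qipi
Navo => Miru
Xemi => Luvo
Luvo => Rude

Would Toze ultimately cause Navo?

No

Toze leads to Vosa, Luvo, Rude, Gasa; Navo is not among them.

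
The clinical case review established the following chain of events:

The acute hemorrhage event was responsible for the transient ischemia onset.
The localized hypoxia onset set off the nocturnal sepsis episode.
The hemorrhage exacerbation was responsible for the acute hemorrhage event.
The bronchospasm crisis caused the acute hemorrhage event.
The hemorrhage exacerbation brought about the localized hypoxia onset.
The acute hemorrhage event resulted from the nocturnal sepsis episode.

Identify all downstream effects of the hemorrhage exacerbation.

Direct effects: the localized hypoxia onset, the acute hemorrhage event.
2 steps out: the nocturnal sepsis episode, the transient ischemia onset.
Not reachable from it: the bronchospasm crisis.

the acute hemorrhage event, the localized hypoxia onset, the nocturnal sepsis episode, the transient ischemia onset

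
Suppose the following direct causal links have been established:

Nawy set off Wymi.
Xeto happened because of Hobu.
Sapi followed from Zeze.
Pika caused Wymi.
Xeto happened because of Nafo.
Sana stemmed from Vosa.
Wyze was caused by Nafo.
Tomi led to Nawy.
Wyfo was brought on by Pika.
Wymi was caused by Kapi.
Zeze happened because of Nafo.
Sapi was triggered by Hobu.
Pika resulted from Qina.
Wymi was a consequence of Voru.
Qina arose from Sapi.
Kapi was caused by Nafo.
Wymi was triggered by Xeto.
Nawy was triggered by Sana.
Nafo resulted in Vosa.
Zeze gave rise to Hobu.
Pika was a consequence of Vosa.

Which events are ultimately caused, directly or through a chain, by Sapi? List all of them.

Pika, Qina, Wyfo, Wymi

Direct effects: Qina.
2 steps out: Pika.
3 steps out: Wyfo, Wymi.
Not reachable from it: Tomi, Nafo, Wyze, Zeze, Hobu, Vosa, Sana, Xeto, Voru, Nawy, Kapi.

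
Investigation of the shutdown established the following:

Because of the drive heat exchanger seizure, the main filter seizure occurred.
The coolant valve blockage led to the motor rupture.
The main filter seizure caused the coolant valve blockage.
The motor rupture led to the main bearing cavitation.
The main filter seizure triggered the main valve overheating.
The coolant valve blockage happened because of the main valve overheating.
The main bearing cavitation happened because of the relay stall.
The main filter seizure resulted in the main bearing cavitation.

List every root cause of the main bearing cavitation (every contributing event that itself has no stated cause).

the drive heat exchanger seizure, the relay stall

Tracing upstream from the main bearing cavitation: the main bearing cavitation ← the main filter seizure ← the drive heat exchanger seizure.
A separate upstream branch: the main bearing cavitation ← the relay stall.
Each of those chain origins has no stated cause.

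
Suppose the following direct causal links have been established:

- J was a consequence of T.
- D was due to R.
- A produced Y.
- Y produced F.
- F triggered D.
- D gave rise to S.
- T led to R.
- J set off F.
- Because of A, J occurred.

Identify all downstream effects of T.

D, F, J, R, S

Direct effects: J, R.
2 steps out: F, D.
3 steps out: S.
Not reachable from it: A, Y.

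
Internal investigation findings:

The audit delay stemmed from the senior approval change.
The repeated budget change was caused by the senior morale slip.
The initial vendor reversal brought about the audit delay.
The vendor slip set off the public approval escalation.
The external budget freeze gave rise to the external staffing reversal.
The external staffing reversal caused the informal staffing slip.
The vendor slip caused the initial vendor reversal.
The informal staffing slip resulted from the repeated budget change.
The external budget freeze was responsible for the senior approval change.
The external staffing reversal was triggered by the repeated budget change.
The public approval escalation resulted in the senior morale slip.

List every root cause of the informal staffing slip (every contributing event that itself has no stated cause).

Tracing upstream from the informal staffing slip: the informal staffing slip ← the repeated budget change ← the senior morale slip ← the public approval escalation ← the vendor slip.
A separate upstream branch: the informal staffing slip ← the external staffing reversal ← the external budget freeze.
Each of those chain origins has no stated cause.

the external budget freeze, the vendor slip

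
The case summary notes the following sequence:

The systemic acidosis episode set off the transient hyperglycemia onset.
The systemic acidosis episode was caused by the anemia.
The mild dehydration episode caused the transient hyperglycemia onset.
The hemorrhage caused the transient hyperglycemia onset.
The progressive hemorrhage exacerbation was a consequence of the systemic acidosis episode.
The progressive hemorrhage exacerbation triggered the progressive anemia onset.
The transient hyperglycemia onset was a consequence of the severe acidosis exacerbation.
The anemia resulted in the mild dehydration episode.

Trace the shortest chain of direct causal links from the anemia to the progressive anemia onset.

the anemia → the systemic acidosis episode → the progressive hemorrhage exacerbation → the progressive anemia onset

the anemia → the systemic acidosis episode
the systemic acidosis episode → the progressive hemorrhage exacerbation
the progressive hemorrhage exacerbation → the progressive anemia onset
Length: 3 steps.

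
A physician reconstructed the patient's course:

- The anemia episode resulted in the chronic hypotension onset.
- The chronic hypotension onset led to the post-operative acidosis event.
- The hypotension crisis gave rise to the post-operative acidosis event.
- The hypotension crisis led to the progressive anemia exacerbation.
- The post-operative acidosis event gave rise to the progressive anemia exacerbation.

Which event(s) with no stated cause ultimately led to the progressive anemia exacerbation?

Tracing upstream from the progressive anemia exacerbation: the progressive anemia exacerbation ← the post-operative acidosis event ← the chronic hypotension onset ← the anemia episode.
A separate upstream branch: the progressive anemia exacerbation ← the hypotension crisis.
Each of those chain origins has no stated cause.

the anemia episode, the hypotension crisis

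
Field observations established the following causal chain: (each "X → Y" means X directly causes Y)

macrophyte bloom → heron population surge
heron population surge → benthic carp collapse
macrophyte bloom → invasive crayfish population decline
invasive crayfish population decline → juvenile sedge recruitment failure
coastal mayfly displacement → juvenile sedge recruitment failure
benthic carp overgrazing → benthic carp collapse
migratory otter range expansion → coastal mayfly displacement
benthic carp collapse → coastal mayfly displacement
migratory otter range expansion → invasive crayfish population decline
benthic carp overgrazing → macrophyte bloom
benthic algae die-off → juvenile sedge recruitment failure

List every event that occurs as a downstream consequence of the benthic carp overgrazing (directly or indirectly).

Direct effects: the macrophyte bloom, the benthic carp collapse.
2 steps out: the heron population surge, the invasive crayfish population decline, the coastal mayfly displacement.
3 steps out: the juvenile sedge recruitment failure.
Not reachable from it: the benthic algae die-off, the migratory otter range expansion.

the benthic carp collapse, the coastal mayfly displacement, the heron population surge, the invasive crayfish population decline, the juvenile sedge recruitment failure, the macrophyte bloom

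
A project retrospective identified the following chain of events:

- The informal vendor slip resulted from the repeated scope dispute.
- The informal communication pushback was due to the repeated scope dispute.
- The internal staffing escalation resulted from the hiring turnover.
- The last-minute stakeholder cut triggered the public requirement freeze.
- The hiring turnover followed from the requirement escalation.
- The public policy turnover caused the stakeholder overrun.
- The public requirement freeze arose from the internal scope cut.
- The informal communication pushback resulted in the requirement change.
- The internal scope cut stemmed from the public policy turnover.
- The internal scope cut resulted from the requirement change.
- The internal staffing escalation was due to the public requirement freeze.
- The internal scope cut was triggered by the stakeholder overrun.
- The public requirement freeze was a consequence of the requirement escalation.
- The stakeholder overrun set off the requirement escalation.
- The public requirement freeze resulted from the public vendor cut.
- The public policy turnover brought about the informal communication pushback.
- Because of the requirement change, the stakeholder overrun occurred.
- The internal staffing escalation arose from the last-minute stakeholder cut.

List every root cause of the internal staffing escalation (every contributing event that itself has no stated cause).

the last-minute stakeholder cut, the public policy turnover, the public vendor cut, the repeated scope dispute

Tracing upstream from the internal staffing escalation: the internal staffing escalation ← the public requirement freeze ← the internal scope cut ← the public policy turnover.
A separate upstream branch: the internal staffing escalation ← the public requirement freeze ← the internal scope cut ← the requirement change ← the informal communication pushback ← the repeated scope dispute.
A separate upstream branch: the internal staffing escalation ← the last-minute stakeholder cut.
A separate upstream branch: the internal staffing escalation ← the public requirement freeze ← the public vendor cut.
Each of those chain origins has no stated cause.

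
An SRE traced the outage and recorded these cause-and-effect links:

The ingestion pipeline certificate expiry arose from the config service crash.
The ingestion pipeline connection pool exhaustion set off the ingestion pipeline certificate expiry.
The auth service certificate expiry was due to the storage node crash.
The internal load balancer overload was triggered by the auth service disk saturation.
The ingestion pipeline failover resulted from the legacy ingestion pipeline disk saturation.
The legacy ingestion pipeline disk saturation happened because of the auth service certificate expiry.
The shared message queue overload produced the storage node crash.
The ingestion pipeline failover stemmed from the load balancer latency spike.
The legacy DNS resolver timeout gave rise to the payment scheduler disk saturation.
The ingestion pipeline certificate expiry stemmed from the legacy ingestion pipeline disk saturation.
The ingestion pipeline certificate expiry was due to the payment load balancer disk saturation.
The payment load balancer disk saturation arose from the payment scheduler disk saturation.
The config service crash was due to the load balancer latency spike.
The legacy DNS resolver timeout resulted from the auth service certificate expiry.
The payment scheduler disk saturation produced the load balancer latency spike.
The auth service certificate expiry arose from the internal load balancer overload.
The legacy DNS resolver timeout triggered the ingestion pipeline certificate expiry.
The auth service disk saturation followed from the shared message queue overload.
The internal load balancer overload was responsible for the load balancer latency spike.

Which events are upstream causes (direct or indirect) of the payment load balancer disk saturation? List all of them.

the auth service certificate expiry, the auth service disk saturation, the internal load balancer overload, the legacy DNS resolver timeout, the payment scheduler disk saturation, the shared message queue overload, the storage node crash

Immediate cause of the payment load balancer disk saturation: the payment scheduler disk saturation.
Further upstream: the shared message queue overload, the storage node crash, the auth service disk saturation, the internal load balancer overload, the auth service certificate expiry, the legacy DNS resolver timeout.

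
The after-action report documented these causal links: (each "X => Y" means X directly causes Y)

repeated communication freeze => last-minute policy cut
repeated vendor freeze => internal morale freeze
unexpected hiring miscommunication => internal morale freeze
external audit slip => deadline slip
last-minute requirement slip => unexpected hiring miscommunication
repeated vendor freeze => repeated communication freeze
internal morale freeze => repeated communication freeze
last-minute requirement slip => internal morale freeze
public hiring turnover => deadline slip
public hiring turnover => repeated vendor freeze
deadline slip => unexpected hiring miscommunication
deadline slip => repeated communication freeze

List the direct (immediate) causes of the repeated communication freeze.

the deadline slip, the internal morale freeze, the repeated vendor freeze

Upstream contributors include the external audit slip, the public hiring turnover, the last-minute requirement slip, the unexpected hiring miscommunication, but only the deadline slip, the internal morale freeze, the repeated vendor freeze feed directly into the repeated communication freeze.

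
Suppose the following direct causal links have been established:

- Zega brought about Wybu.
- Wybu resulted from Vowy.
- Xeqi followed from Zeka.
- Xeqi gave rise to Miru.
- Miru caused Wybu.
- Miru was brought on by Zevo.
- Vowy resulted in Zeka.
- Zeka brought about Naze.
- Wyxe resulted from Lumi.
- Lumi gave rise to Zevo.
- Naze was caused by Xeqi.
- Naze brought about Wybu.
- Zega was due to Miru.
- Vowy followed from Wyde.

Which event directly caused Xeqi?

Upstream contributors include Wyde, Vowy, but only Zeka feeds directly into Xeqi.

Zeka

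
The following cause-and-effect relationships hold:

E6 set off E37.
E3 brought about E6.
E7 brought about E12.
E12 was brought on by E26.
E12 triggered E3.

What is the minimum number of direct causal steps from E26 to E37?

Shortest chain: E26 → E12 → E3 → E6 → E37.

4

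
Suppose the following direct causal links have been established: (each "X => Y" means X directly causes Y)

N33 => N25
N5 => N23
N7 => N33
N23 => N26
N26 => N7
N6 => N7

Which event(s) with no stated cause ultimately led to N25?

Tracing upstream from N25: N25 ← N33 ← N7 ← N26 ← N23 ← N5.
A separate upstream branch: N25 ← N33 ← N7 ← N6.
Each of those chain origins has no stated cause.

N5, N6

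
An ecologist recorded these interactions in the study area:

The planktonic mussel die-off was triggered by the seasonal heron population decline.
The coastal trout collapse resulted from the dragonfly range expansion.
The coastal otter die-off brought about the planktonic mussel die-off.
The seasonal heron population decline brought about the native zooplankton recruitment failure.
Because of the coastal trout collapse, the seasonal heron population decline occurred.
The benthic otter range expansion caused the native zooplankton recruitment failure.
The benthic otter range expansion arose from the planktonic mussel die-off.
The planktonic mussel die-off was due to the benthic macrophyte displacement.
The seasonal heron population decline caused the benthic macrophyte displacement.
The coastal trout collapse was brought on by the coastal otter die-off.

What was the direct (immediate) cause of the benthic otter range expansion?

Upstream contributors include the coastal otter die-off, the coastal trout collapse, the seasonal heron population decline, the benthic macrophyte displacement, the dragonfly range expansion, but only the planktonic mussel die-off feeds directly into the benthic otter range expansion.

the planktonic mussel die-off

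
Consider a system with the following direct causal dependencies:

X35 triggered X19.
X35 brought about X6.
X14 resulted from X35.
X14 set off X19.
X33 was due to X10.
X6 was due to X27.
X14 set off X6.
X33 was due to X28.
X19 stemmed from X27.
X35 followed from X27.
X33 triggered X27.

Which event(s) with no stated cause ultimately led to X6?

X10, X28

Tracing upstream from X6: X6 ← X27 ← X33 ← X28.
A separate upstream branch: X6 ← X27 ← X33 ← X10.
Each of those chain origins has no stated cause.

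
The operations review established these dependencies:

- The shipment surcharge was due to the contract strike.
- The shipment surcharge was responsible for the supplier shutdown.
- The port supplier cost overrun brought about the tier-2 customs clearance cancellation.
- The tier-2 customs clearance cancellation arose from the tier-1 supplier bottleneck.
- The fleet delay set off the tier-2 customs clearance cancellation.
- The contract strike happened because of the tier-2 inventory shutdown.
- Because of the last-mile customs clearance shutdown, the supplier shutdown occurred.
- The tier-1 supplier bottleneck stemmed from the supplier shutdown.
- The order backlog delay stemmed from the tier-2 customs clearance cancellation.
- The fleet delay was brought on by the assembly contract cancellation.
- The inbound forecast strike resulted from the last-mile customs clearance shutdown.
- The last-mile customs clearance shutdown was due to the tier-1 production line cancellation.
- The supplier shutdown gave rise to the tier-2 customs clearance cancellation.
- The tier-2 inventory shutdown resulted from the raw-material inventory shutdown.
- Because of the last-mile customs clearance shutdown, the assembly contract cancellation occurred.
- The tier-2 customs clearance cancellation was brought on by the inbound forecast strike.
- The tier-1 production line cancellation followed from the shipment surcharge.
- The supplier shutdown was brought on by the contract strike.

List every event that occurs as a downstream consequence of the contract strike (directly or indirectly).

the assembly contract cancellation, the fleet delay, the inbound forecast strike, the last-mile customs clearance shutdown, the order backlog delay, the shipment surcharge, the supplier shutdown, the tier-1 production line cancellation, the tier-1 supplier bottleneck, the tier-2 customs clearance cancellation

Direct effects: the shipment surcharge, the supplier shutdown.
2 steps out: the tier-1 production line cancellation, the tier-1 supplier bottleneck, the tier-2 customs clearance cancellation.
3 steps out: the last-mile customs clearance shutdown, the order backlog delay.
4 steps out: the assembly contract cancellation, the inbound forecast strike.
5 steps out: the fleet delay.
Not reachable from it: the raw-material inventory shutdown, the tier-2 inventory shutdown, the port supplier cost overrun.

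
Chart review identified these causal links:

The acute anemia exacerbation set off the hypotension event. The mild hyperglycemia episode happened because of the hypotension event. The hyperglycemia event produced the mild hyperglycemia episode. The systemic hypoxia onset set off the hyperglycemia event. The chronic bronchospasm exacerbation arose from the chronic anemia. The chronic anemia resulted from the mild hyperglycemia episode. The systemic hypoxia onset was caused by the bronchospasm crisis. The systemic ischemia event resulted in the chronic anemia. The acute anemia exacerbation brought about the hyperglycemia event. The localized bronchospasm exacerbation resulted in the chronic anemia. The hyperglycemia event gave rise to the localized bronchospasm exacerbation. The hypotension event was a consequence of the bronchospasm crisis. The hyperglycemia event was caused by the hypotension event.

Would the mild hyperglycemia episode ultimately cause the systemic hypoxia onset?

The mild hyperglycemia episode leads to the chronic anemia, the chronic bronchospasm exacerbation; the systemic hypoxia onset is not among them.

No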